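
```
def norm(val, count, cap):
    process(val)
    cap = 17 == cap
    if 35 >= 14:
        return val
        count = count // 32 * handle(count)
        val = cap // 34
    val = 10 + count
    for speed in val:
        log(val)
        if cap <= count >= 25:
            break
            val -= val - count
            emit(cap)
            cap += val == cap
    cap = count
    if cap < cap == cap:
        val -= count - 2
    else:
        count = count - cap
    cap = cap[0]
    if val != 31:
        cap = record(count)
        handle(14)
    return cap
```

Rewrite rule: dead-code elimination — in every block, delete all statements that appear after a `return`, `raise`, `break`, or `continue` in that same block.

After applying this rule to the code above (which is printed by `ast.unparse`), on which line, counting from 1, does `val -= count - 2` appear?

13

Transformed code:
def norm(val, count, cap):
    process(val)
    cap = 17 == cap
    if 35 >= 14:
        return val
    val = 10 + count
    for speed in val:
        log(val)
        if cap <= count >= 25:
            break
    cap = count
    if cap < cap == cap:
        val -= count - 2
    else:
        count = count - cap
    cap = cap[0]
    if val != 31:
        cap = record(count)
        handle(14)
    return cap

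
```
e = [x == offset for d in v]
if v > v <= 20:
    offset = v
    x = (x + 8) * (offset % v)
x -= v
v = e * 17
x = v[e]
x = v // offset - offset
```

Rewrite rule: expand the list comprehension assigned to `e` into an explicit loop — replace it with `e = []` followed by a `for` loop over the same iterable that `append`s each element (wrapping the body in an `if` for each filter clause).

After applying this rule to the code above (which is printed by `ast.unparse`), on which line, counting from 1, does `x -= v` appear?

Transformed code:
e = []
for d in v:
    e.append(x == offset)
if v > v <= 20:
    offset = v
    x = (x + 8) * (offset % v)
x -= v
v = e * 17
x = v[e]
x = v // offset - offset

7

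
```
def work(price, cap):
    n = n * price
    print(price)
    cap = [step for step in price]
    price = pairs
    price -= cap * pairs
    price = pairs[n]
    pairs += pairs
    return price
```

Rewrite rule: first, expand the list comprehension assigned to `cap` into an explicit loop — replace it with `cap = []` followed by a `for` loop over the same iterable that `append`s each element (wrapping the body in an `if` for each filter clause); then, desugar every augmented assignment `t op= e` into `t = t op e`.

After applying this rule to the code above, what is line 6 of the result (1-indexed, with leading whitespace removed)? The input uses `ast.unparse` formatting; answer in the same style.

Transformed code:
def work(price, cap):
    n = n * price
    print(price)
    cap = []
    for step in price:
        cap.append(step)
    price = pairs
    price = price - cap * pairs
    price = pairs[n]
    pairs = pairs + pairs
    return price

cap.append(step)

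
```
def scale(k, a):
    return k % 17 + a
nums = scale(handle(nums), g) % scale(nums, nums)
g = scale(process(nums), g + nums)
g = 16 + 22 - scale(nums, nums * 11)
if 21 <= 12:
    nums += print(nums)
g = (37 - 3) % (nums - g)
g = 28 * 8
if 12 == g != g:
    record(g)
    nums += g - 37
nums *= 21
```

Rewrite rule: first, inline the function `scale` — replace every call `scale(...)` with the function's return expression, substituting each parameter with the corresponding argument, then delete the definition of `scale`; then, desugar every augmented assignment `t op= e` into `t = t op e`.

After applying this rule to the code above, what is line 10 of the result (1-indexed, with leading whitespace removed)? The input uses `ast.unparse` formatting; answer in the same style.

nums = nums + (g - 37)

Transformed code:
nums = (handle(nums) % 17 + g) % (nums % 17 + nums)
g = process(nums) % 17 + (g + nums)
g = 16 + 22 - (nums % 17 + nums * 11)
if 21 <= 12:
    nums = nums + print(nums)
g = (37 - 3) % (nums - g)
g = 28 * 8
if 12 == g != g:
    record(g)
    nums = nums + (g - 37)
nums = nums * 21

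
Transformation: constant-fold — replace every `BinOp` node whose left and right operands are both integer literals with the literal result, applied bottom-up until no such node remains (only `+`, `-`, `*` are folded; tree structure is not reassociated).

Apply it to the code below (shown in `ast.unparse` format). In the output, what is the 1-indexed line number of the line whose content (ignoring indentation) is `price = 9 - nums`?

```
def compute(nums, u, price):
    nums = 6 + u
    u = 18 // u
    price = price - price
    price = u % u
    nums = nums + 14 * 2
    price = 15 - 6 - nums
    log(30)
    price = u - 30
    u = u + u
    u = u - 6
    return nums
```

7

Transformed code:
def compute(nums, u, price):
    nums = 6 + u
    u = 18 // u
    price = price - price
    price = u % u
    nums = nums + 28
    price = 9 - nums
    log(30)
    price = u - 30
    u = u + u
    u = u - 6
    return nums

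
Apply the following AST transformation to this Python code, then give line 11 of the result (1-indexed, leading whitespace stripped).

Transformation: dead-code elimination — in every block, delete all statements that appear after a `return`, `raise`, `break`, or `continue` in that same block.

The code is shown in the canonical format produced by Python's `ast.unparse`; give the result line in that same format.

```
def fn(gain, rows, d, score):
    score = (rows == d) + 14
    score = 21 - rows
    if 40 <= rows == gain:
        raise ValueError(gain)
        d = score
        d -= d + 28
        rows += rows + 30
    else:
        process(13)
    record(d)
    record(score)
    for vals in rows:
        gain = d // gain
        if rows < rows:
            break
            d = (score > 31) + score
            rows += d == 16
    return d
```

Transformed code:
def fn(gain, rows, d, score):
    score = (rows == d) + 14
    score = 21 - rows
    if 40 <= rows == gain:
        raise ValueError(gain)
    else:
        process(13)
    record(d)
    record(score)
    for vals in rows:
        gain = d // gain
        if rows < rows:
            break
    return d

gain = d // gain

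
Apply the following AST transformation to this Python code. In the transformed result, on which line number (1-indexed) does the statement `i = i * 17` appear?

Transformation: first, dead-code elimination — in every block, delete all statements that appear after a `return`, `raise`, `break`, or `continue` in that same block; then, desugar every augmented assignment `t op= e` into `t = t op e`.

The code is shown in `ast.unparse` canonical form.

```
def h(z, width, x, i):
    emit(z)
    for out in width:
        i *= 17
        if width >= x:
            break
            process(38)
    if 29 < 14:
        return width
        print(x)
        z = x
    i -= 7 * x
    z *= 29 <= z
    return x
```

Transformed code:
def h(z, width, x, i):
    emit(z)
    for out in width:
        i = i * 17
        if width >= x:
            break
    if 29 < 14:
        return width
    i = i - 7 * x
    z = z * (29 <= z)
    return x

4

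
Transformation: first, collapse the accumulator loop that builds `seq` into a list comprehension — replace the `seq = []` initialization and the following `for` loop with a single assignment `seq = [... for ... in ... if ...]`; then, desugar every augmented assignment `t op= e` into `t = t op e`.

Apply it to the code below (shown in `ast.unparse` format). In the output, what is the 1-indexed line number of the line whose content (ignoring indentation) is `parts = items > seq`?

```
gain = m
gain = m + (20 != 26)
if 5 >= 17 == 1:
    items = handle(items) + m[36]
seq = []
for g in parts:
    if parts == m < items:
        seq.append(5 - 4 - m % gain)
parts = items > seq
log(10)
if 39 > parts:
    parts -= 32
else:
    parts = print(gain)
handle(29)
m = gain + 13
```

6

Transformed code:
gain = m
gain = m + (20 != 26)
if 5 >= 17 == 1:
    items = handle(items) + m[36]
seq = [5 - 4 - m % gain for g in parts if parts == m < items]
parts = items > seq
log(10)
if 39 > parts:
    parts = parts - 32
else:
    parts = print(gain)
handle(29)
m = gain + 13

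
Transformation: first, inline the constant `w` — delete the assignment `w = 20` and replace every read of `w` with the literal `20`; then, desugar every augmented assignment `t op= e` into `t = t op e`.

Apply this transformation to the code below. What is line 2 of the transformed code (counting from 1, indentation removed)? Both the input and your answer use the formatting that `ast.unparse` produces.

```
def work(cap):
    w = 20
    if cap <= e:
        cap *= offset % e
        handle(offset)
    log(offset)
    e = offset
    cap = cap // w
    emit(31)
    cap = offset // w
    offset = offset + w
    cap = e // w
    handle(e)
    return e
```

Transformed code:
def work(cap):
    if cap <= e:
        cap = cap * (offset % e)
        handle(offset)
    log(offset)
    e = offset
    cap = cap // 20
    emit(31)
    cap = offset // 20
    offset = offset + 20
    cap = e // 20
    handle(e)
    return e

if cap <= e:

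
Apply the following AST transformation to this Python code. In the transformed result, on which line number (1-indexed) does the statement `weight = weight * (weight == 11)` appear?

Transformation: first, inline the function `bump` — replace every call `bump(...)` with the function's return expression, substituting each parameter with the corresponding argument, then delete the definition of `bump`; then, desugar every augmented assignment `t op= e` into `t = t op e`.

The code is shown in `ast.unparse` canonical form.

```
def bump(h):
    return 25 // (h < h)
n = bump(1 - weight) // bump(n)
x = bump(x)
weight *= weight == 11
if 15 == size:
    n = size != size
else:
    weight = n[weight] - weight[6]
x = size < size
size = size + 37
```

3

Transformed code:
n = 25 // (1 - weight < 1 - weight) // (25 // (n < n))
x = 25 // (x < x)
weight = weight * (weight == 11)
if 15 == size:
    n = size != size
else:
    weight = n[weight] - weight[6]
x = size < size
size = size + 37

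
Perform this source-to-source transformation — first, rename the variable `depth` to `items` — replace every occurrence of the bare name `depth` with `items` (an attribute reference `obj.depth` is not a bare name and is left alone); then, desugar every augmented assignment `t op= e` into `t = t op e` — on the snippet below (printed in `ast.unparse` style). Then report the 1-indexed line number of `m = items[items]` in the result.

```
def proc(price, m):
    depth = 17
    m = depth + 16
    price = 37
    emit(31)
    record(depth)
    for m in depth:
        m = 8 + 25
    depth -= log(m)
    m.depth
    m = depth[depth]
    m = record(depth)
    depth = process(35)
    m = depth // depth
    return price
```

11

Transformed code:
def proc(price, m):
    items = 17
    m = items + 16
    price = 37
    emit(31)
    record(items)
    for m in items:
        m = 8 + 25
    items = items - log(m)
    m.depth
    m = items[items]
    m = record(items)
    items = process(35)
    m = items // items
    return price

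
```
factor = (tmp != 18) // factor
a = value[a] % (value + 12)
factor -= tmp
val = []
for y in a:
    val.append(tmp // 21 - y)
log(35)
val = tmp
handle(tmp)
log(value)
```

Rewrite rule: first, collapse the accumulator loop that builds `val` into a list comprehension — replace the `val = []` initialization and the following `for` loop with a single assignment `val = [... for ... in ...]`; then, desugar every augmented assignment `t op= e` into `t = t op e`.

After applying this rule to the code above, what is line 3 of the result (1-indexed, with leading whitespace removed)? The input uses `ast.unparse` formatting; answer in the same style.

factor = factor - tmp

Transformed code:
factor = (tmp != 18) // factor
a = value[a] % (value + 12)
factor = factor - tmp
val = [tmp // 21 - y for y in a]
log(35)
val = tmp
handle(tmp)
log(value)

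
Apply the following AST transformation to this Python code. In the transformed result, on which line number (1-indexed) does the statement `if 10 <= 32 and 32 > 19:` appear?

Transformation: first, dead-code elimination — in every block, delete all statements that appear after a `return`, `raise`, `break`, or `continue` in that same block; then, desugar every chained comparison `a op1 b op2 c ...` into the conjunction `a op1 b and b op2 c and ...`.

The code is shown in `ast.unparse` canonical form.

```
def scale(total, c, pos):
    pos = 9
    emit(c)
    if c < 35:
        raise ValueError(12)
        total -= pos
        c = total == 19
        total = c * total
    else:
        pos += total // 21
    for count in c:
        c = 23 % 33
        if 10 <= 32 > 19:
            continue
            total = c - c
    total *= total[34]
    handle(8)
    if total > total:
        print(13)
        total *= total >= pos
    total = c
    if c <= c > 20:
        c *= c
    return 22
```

Transformed code:
def scale(total, c, pos):
    pos = 9
    emit(c)
    if c < 35:
        raise ValueError(12)
    else:
        pos += total // 21
    for count in c:
        c = 23 % 33
        if 10 <= 32 and 32 > 19:
            continue
    total *= total[34]
    handle(8)
    if total > total:
        print(13)
        total *= total >= pos
    total = c
    if c <= c and c > 20:
        c *= c
    return 22

10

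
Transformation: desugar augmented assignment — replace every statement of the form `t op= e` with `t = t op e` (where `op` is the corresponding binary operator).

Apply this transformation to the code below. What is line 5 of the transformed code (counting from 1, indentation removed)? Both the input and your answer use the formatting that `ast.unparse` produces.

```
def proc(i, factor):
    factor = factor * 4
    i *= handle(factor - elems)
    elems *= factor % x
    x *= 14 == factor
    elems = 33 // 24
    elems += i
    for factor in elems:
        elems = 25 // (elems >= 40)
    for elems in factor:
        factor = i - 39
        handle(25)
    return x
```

x = x * (14 == factor)

Transformed code:
def proc(i, factor):
    factor = factor * 4
    i = i * handle(factor - elems)
    elems = elems * (factor % x)
    x = x * (14 == factor)
    elems = 33 // 24
    elems = elems + i
    for factor in elems:
        elems = 25 // (elems >= 40)
    for elems in factor:
        factor = i - 39
        handle(25)
    return x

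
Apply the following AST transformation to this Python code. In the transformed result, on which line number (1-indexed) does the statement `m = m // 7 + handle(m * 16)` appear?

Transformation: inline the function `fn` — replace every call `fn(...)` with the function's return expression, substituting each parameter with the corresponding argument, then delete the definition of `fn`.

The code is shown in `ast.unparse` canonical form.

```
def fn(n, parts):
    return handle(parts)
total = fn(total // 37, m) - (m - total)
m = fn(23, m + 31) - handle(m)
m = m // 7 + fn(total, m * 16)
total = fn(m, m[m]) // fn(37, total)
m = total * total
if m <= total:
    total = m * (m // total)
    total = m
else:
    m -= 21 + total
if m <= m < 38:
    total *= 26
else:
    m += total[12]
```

Transformed code:
total = handle(m) - (m - total)
m = handle(m + 31) - handle(m)
m = m // 7 + handle(m * 16)
total = handle(m[m]) // handle(total)
m = total * total
if m <= total:
    total = m * (m // total)
    total = m
else:
    m -= 21 + total
if m <= m < 38:
    total *= 26
else:
    m += total[12]

3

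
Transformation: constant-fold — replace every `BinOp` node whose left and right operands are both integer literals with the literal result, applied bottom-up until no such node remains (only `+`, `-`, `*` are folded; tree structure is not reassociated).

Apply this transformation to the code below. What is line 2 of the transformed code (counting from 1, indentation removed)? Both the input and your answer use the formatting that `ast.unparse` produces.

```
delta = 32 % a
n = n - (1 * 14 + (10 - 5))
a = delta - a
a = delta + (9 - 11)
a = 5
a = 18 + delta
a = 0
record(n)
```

n = n - 19

Transformed code:
delta = 32 % a
n = n - 19
a = delta - a
a = delta + -2
a = 5
a = 18 + delta
a = 0
record(n)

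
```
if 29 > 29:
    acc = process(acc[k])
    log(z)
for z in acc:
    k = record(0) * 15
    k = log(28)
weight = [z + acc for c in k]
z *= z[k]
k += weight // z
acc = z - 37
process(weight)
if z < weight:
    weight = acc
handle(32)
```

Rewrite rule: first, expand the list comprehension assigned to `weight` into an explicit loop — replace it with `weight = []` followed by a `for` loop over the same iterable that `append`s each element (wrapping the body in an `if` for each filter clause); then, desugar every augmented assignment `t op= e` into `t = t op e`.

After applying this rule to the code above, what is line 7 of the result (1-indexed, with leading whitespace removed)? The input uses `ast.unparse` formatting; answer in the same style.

Transformed code:
if 29 > 29:
    acc = process(acc[k])
    log(z)
for z in acc:
    k = record(0) * 15
    k = log(28)
weight = []
for c in k:
    weight.append(z + acc)
z = z * z[k]
k = k + weight // z
acc = z - 37
process(weight)
if z < weight:
    weight = acc
handle(32)

weight = []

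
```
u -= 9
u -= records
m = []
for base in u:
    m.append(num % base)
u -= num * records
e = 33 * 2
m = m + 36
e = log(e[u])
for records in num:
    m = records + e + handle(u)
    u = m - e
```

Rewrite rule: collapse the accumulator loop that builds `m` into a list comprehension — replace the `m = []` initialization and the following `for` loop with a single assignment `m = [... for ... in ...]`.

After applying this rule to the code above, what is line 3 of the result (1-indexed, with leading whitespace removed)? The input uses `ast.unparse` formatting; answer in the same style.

m = [num % base for base in u]

Transformed code:
u -= 9
u -= records
m = [num % base for base in u]
u -= num * records
e = 33 * 2
m = m + 36
e = log(e[u])
for records in num:
    m = records + e + handle(u)
    u = m - e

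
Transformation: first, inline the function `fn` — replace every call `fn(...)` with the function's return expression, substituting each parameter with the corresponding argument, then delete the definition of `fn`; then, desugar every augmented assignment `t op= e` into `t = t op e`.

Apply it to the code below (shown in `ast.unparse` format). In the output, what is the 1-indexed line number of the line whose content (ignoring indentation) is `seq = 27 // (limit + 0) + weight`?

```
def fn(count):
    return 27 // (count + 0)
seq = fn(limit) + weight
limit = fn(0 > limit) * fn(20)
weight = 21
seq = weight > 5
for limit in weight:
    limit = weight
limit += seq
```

1

Transformed code:
seq = 27 // (limit + 0) + weight
limit = 27 // ((0 > limit) + 0) * (27 // (20 + 0))
weight = 21
seq = weight > 5
for limit in weight:
    limit = weight
limit = limit + seq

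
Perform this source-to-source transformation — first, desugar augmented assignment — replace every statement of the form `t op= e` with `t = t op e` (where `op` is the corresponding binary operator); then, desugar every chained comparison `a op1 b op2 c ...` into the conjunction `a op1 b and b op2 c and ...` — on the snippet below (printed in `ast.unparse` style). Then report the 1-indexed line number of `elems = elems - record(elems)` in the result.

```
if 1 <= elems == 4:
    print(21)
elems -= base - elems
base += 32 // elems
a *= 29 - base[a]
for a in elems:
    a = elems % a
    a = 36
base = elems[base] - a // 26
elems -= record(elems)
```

Transformed code:
if 1 <= elems and elems == 4:
    print(21)
elems = elems - (base - elems)
base = base + 32 // elems
a = a * (29 - base[a])
for a in elems:
    a = elems % a
    a = 36
base = elems[base] - a // 26
elems = elems - record(elems)

10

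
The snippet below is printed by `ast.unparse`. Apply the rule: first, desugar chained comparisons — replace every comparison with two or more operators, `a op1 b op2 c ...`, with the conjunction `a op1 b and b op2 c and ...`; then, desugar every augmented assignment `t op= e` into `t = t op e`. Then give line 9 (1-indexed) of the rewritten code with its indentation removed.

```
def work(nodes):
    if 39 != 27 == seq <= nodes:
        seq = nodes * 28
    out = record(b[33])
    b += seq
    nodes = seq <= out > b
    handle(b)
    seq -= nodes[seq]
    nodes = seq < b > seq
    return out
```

nodes = seq < b and b > seq

Transformed code:
def work(nodes):
    if 39 != 27 and 27 == seq and (seq <= nodes):
        seq = nodes * 28
    out = record(b[33])
    b = b + seq
    nodes = seq <= out and out > b
    handle(b)
    seq = seq - nodes[seq]
    nodes = seq < b and b > seq
    return out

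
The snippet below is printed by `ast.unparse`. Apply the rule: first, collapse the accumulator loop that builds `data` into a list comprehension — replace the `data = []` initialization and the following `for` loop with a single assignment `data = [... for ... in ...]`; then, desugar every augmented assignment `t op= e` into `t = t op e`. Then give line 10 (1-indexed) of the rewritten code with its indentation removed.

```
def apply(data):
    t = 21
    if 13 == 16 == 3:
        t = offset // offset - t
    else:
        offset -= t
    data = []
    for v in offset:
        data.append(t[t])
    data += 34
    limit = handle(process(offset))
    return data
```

return data

Transformed code:
def apply(data):
    t = 21
    if 13 == 16 == 3:
        t = offset // offset - t
    else:
        offset = offset - t
    data = [t[t] for v in offset]
    data = data + 34
    limit = handle(process(offset))
    return data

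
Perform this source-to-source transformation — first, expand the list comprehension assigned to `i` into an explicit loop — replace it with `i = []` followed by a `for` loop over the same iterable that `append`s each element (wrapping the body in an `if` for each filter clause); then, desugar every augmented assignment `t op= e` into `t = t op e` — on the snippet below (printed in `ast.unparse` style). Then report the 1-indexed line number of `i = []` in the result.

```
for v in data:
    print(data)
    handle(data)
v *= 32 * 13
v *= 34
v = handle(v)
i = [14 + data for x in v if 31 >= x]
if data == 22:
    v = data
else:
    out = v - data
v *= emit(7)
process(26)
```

7

Transformed code:
for v in data:
    print(data)
    handle(data)
v = v * (32 * 13)
v = v * 34
v = handle(v)
i = []
for x in v:
    if 31 >= x:
        i.append(14 + data)
if data == 22:
    v = data
else:
    out = v - data
v = v * emit(7)
process(26)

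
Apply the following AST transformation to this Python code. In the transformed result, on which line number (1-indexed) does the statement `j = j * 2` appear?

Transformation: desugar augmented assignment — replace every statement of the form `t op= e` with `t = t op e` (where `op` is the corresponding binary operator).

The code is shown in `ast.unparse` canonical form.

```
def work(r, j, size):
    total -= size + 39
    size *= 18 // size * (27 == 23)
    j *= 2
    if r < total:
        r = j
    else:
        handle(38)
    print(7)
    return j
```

4

Transformed code:
def work(r, j, size):
    total = total - (size + 39)
    size = size * (18 // size * (27 == 23))
    j = j * 2
    if r < total:
        r = j
    else:
        handle(38)
    print(7)
    return j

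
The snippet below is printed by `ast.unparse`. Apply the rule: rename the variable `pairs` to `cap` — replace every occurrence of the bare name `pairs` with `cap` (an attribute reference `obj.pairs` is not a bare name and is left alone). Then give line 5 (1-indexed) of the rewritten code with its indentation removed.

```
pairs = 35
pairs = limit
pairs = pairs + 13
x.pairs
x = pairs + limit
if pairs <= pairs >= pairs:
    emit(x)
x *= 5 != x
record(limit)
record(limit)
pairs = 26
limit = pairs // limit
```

Transformed code:
cap = 35
cap = limit
cap = cap + 13
x.pairs
x = cap + limit
if cap <= cap >= cap:
    emit(x)
x *= 5 != x
record(limit)
record(limit)
cap = 26
limit = cap // limit

x = cap + limit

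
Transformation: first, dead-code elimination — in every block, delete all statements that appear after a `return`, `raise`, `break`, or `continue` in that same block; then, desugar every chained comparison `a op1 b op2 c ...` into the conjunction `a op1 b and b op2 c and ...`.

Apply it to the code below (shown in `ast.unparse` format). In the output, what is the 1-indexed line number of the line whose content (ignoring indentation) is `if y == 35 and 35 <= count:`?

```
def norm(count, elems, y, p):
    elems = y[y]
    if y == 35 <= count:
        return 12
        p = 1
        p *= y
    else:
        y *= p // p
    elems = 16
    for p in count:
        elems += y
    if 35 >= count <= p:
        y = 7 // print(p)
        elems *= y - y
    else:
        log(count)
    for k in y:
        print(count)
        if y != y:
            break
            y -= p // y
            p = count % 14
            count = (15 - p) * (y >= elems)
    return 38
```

Transformed code:
def norm(count, elems, y, p):
    elems = y[y]
    if y == 35 and 35 <= count:
        return 12
    else:
        y *= p // p
    elems = 16
    for p in count:
        elems += y
    if 35 >= count and count <= p:
        y = 7 // print(p)
        elems *= y - y
    else:
        log(count)
    for k in y:
        print(count)
        if y != y:
            break
    return 38

3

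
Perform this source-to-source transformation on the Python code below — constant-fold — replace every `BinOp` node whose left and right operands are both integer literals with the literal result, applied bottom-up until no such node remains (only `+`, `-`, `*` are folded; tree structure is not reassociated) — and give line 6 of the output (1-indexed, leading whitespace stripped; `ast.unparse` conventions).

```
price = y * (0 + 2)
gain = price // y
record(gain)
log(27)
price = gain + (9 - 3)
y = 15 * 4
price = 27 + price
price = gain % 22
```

y = 60

Transformed code:
price = y * 2
gain = price // y
record(gain)
log(27)
price = gain + 6
y = 60
price = 27 + price
price = gain % 22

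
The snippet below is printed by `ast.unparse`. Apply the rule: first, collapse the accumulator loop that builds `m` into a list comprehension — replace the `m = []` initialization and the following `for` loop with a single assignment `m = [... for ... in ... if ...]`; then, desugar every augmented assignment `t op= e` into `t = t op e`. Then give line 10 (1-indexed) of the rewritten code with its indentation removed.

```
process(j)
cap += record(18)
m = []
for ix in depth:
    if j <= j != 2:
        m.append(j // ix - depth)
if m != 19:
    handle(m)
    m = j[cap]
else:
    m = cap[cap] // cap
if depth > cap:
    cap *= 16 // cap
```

cap = cap * (16 // cap)

Transformed code:
process(j)
cap = cap + record(18)
m = [j // ix - depth for ix in depth if j <= j != 2]
if m != 19:
    handle(m)
    m = j[cap]
else:
    m = cap[cap] // cap
if depth > cap:
    cap = cap * (16 // cap)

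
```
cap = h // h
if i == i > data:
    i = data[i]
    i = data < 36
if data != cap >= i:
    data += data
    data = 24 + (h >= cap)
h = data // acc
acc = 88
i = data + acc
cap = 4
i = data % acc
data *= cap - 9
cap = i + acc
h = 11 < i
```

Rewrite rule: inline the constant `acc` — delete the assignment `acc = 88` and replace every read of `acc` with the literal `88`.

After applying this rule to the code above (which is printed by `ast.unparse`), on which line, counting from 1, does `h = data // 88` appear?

Transformed code:
cap = h // h
if i == i > data:
    i = data[i]
    i = data < 36
if data != cap >= i:
    data += data
    data = 24 + (h >= cap)
h = data // 88
i = data + 88
cap = 4
i = data % 88
data *= cap - 9
cap = i + 88
h = 11 < i

8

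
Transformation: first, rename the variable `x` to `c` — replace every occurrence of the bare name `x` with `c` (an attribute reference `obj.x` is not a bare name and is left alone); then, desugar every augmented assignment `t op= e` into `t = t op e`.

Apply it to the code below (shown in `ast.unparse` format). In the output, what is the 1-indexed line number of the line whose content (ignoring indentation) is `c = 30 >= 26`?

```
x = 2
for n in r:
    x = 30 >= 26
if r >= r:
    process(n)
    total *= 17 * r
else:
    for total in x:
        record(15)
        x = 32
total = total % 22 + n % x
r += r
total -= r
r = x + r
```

Transformed code:
c = 2
for n in r:
    c = 30 >= 26
if r >= r:
    process(n)
    total = total * (17 * r)
else:
    for total in c:
        record(15)
        c = 32
total = total % 22 + n % c
r = r + r
total = total - r
r = c + r

3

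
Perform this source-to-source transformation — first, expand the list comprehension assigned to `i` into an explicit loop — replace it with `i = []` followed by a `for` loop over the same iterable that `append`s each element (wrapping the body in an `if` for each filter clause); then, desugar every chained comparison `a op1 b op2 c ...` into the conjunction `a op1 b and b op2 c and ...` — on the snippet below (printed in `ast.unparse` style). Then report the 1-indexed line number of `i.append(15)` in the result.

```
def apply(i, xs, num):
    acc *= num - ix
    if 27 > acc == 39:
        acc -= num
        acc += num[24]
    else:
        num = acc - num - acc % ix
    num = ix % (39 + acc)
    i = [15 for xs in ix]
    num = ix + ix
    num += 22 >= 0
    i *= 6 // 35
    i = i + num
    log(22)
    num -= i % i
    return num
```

Transformed code:
def apply(i, xs, num):
    acc *= num - ix
    if 27 > acc and acc == 39:
        acc -= num
        acc += num[24]
    else:
        num = acc - num - acc % ix
    num = ix % (39 + acc)
    i = []
    for xs in ix:
        i.append(15)
    num = ix + ix
    num += 22 >= 0
    i *= 6 // 35
    i = i + num
    log(22)
    num -= i % i
    return num

11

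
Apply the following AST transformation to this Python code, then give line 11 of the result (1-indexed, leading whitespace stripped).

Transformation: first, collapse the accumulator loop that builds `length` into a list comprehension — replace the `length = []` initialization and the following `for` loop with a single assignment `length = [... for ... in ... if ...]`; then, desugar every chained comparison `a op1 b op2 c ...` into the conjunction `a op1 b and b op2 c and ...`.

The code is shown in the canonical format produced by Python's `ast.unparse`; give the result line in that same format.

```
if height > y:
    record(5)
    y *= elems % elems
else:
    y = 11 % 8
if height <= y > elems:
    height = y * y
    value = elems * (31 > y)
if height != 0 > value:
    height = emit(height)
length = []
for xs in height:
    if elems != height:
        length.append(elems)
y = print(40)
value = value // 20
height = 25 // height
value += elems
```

Transformed code:
if height > y:
    record(5)
    y *= elems % elems
else:
    y = 11 % 8
if height <= y and y > elems:
    height = y * y
    value = elems * (31 > y)
if height != 0 and 0 > value:
    height = emit(height)
length = [elems for xs in height if elems != height]
y = print(40)
value = value // 20
height = 25 // height
value += elems

length = [elems for xs in height if elems != height]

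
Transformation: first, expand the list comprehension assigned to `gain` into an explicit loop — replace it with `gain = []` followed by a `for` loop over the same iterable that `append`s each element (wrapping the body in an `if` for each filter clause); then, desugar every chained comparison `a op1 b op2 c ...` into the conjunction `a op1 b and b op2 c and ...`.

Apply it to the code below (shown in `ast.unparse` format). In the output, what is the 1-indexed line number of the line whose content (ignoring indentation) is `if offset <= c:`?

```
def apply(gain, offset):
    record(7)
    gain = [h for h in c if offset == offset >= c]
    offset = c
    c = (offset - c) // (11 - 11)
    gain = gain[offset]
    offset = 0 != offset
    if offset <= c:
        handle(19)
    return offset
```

11

Transformed code:
def apply(gain, offset):
    record(7)
    gain = []
    for h in c:
        if offset == offset and offset >= c:
            gain.append(h)
    offset = c
    c = (offset - c) // (11 - 11)
    gain = gain[offset]
    offset = 0 != offset
    if offset <= c:
        handle(19)
    return offset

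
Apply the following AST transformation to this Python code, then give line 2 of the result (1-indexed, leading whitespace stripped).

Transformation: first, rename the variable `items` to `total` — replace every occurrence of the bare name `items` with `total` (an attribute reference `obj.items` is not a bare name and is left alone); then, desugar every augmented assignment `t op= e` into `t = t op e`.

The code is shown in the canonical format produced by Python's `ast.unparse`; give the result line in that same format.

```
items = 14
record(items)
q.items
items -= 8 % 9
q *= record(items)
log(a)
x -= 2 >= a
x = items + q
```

record(total)

Transformed code:
total = 14
record(total)
q.items
total = total - 8 % 9
q = q * record(total)
log(a)
x = x - (2 >= a)
x = total + q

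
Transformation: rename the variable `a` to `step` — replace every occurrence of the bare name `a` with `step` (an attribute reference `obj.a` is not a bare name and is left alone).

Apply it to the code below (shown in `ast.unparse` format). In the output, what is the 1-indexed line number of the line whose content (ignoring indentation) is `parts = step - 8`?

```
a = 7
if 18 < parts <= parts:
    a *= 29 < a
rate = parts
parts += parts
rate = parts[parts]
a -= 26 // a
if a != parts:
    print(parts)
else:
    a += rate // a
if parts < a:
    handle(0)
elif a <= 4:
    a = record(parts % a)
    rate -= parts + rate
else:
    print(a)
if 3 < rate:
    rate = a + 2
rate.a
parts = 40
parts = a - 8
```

23

Transformed code:
step = 7
if 18 < parts <= parts:
    step *= 29 < step
rate = parts
parts += parts
rate = parts[parts]
step -= 26 // step
if step != parts:
    print(parts)
else:
    step += rate // step
if parts < step:
    handle(0)
elif step <= 4:
    step = record(parts % step)
    rate -= parts + rate
else:
    print(step)
if 3 < rate:
    rate = step + 2
rate.a
parts = 40
parts = step - 8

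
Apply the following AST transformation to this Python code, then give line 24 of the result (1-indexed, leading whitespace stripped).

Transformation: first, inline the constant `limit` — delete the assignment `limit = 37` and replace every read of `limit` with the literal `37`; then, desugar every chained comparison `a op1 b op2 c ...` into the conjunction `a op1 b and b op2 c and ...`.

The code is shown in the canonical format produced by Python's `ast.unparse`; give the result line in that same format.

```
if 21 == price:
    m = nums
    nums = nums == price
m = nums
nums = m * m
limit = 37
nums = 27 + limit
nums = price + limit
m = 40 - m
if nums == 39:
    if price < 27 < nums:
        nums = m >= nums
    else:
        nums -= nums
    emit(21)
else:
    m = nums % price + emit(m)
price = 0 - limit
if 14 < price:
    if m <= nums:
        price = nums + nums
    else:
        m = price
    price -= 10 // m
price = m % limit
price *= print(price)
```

Transformed code:
if 21 == price:
    m = nums
    nums = nums == price
m = nums
nums = m * m
nums = 27 + 37
nums = price + 37
m = 40 - m
if nums == 39:
    if price < 27 and 27 < nums:
        nums = m >= nums
    else:
        nums -= nums
    emit(21)
else:
    m = nums % price + emit(m)
price = 0 - 37
if 14 < price:
    if m <= nums:
        price = nums + nums
    else:
        m = price
    price -= 10 // m
price = m % 37
price *= print(price)

price = m % 37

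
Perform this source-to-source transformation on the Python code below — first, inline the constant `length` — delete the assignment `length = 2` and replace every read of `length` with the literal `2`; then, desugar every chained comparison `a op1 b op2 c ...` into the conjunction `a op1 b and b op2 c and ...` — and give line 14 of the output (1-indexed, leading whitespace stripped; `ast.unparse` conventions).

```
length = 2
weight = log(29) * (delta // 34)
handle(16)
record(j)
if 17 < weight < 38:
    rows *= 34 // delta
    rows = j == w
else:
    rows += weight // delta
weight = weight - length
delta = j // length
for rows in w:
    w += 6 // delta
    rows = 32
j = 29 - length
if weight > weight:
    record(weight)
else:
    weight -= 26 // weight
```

Transformed code:
weight = log(29) * (delta // 34)
handle(16)
record(j)
if 17 < weight and weight < 38:
    rows *= 34 // delta
    rows = j == w
else:
    rows += weight // delta
weight = weight - 2
delta = j // 2
for rows in w:
    w += 6 // delta
    rows = 32
j = 29 - 2
if weight > weight:
    record(weight)
else:
    weight -= 26 // weight

j = 29 - 2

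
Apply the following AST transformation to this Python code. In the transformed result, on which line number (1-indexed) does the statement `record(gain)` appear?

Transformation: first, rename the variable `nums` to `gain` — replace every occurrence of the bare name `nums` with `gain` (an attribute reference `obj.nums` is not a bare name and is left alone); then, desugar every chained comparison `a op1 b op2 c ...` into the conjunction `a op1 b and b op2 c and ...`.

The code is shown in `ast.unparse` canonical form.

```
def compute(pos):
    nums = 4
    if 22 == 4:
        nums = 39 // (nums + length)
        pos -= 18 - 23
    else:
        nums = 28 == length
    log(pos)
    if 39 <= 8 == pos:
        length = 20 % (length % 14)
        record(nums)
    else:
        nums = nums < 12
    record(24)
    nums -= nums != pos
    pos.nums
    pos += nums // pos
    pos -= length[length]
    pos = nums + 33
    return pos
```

Transformed code:
def compute(pos):
    gain = 4
    if 22 == 4:
        gain = 39 // (gain + length)
        pos -= 18 - 23
    else:
        gain = 28 == length
    log(pos)
    if 39 <= 8 and 8 == pos:
        length = 20 % (length % 14)
        record(gain)
    else:
        gain = gain < 12
    record(24)
    gain -= gain != pos
    pos.nums
    pos += gain // pos
    pos -= length[length]
    pos = gain + 33
    return pos

11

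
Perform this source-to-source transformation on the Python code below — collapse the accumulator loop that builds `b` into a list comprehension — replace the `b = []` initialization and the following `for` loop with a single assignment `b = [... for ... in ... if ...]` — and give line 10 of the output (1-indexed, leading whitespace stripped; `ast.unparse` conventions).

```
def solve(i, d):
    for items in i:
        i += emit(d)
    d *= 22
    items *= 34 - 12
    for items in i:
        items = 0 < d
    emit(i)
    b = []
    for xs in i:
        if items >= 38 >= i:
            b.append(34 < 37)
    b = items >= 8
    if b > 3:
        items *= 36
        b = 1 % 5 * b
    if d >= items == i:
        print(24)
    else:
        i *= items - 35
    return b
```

b = items >= 8

Transformed code:
def solve(i, d):
    for items in i:
        i += emit(d)
    d *= 22
    items *= 34 - 12
    for items in i:
        items = 0 < d
    emit(i)
    b = [34 < 37 for xs in i if items >= 38 >= i]
    b = items >= 8
    if b > 3:
        items *= 36
        b = 1 % 5 * b
    if d >= items == i:
        print(24)
    else:
        i *= items - 35
    return b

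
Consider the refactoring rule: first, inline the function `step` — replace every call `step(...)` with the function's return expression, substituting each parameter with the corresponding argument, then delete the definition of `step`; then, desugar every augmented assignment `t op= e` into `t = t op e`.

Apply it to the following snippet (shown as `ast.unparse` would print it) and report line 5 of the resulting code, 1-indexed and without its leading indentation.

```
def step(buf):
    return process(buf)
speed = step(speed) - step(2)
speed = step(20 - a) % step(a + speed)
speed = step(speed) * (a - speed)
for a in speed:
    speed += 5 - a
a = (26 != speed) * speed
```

speed = speed + (5 - a)

Transformed code:
speed = process(speed) - process(2)
speed = process(20 - a) % process(a + speed)
speed = process(speed) * (a - speed)
for a in speed:
    speed = speed + (5 - a)
a = (26 != speed) * speed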